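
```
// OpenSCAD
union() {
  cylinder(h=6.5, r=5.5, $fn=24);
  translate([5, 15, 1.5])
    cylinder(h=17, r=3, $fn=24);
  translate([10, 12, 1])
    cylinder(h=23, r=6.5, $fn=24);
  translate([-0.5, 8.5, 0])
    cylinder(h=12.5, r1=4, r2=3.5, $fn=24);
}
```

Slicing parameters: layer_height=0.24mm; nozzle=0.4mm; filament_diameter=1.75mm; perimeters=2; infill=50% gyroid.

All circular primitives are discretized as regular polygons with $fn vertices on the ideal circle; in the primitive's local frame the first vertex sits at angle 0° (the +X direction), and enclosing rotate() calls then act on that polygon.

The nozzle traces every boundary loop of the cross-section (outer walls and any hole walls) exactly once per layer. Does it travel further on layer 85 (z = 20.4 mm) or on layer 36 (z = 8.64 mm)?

Layer 85 (z = 20.4): the cylinder does not reach this height (z outside [0, 6.5]); the cylinder at (5, 15) is not intersected at this z (z outside [1.5, 18.5]); the r=6.5 cylinder at (10, 12) contributes a regular 24-gon of circumradius 6.5 (perimeter = 2·24·6.500·sin(180°/24) = 40.72 mm); the cone at (-0.5, 8.5) is not intersected at this z (z outside [0, 12.5]); Taking the union: only the r=6.5 cylinder at (10, 12) is present, so the union is just that shape — boundary = 40.72 mm. So its perimeter = 40.72 mm. Layer 36 (z = 8.64): the cylinder is absent (z outside [0, 6.5]); the r=3 cylinder at (5, 15) contributes a regular 24-gon of circumradius 3 (perimeter = 2·24·3.000·sin(180°/24) = 18.80 mm); the cylinder at (10, 12): section is a regular 24-gon, circumradius r=6.5 (perimeter = 2·24·6.500·sin(180°/24) = 40.72 mm); the cone at (-0.5, 8.5) (r1=4→r2=3.5) has section circumradius 3.654 here — a regular 24-gon (perimeter = 2·24·3.654·sin(180°/24) = 22.90 mm); Merging all regions: the regions partially overlap (shared area 16.32 mm²), so the edge portions inside another operand are dropped and the merged outline is re-measured after clipping — boundary = 66.98 mm. So its perimeter = 66.98 mm. Layer 36 is larger (66.98 vs 40.72 mm).

layer 36 (z = 8.64 mm)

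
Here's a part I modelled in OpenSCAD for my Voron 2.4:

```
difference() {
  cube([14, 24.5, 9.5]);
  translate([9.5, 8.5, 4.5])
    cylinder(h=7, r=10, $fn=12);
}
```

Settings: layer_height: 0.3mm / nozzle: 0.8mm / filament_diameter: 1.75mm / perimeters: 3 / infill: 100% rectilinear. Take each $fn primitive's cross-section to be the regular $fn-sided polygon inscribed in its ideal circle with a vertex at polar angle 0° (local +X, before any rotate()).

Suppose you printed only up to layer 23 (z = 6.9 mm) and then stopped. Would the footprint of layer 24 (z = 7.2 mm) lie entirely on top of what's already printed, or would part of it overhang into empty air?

Compare the two slices. At z = 6.9: the cube is present — its section is the full 14×24.5 rectangle (area 343.00 mm²); the r=10 cylinder at (9.5, 8.5) contributes a regular 12-gon of circumradius 10 (area = (12/2)·10.000²·sin(360°/12) = 300.00 mm²); After the difference (first − rest): starting from the 14×24.5 cube (343.00 mm²), the r=10 cylinder at (9.5, 8.5) partially overlaps it — only the 225.44 mm² overlap (of its 300.00 mm²) is removed, clipping the outline — area = 117.56 mm². At z = 7.2: the 14×24.5 cube contributes its full rectangle (area 343.00 mm²); the r=10 cylinder at (9.5, 8.5) contributes a regular 12-gon of circumradius 10 (area = (12/2)·10.000²·sin(360°/12) = 300.00 mm²); After the difference (first − rest): starting from the 14×24.5 cube (343.00 mm²), the r=10 cylinder at (9.5, 8.5) partially overlaps it — only the 225.44 mm² overlap (of its 300.00 mm²) is removed, clipping the outline — area = 117.56 mm². Checking containment: the cross-section at z = 7.2 is a subset of the cross-section at z = 6.9.

entirely on top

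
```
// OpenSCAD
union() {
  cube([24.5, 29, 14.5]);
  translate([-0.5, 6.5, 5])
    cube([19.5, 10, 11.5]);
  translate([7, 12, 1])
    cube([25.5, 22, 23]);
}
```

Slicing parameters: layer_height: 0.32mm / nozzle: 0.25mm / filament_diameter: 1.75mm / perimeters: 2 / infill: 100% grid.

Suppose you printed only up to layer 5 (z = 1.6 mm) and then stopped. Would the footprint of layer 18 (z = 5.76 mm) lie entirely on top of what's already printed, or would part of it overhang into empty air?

Compare the two slices. At z = 1.6: the cube is present — its section is the full 24.5×29 rectangle (area 710.50 mm²); the cube at (-0.5, 6.5) is not intersected at this z (z outside [5, 16.5]); the 25.5×22 cube at (7, 12) contributes its full rectangle (area 561.00 mm²); Combining (union): the regions partially overlap — summed areas 1271.50 mm² minus the doubly-counted overlap 297.50 mm² gives 974.00 mm² — area = 974.00 mm². At z = 5.76: the 24.5×29 cube contributes its full rectangle (area 710.50 mm²); the 19.5×10 cube at (-0.5, 6.5) contributes its full rectangle (area 195.00 mm²); the cube at (7, 12) is present — its section is the full 25.5×22 rectangle (area 561.00 mm²); Merging all regions: the regions partially overlap — summed areas 1466.50 mm² minus the doubly-counted overlap 487.50 mm² gives 979.00 mm² — area = 979.00 mm². Checking containment: at z = 5.76 the cross-section extends beyond the z = 1.6 cross-section by about 5.00 mm².

part overhangs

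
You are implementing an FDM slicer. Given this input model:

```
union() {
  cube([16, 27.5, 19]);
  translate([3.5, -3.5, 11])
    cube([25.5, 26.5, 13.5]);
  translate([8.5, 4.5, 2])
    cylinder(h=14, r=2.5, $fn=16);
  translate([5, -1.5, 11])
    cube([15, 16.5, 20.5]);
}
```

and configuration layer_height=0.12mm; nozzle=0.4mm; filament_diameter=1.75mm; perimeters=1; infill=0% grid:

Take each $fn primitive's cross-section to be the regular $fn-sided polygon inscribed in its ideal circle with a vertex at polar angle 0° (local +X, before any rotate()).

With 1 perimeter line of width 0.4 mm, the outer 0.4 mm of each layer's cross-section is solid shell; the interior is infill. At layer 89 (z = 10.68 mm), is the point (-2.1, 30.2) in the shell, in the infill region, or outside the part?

At z = 10.68 mm: the cube (footprint 16×27.5) is included at this height; the cube at (3.5, -3.5) is absent (z outside [11, 24.5]); the r=2.5 cylinder at (8.5, 4.5) contributes a regular 16-gon of circumradius 2.5; the cube at (5, -1.5) does not reach this height (z outside [11, 31.5]); Combining (union): the r=2.5 cylinder at (8.5, 4.5) lies entirely inside the 16×27.5 cube, so the union is just the 16×27.5 cube — 1 connected region. Overall, the cross-section is a single solid region. The nearest boundary edge runs (0.00, 27.50)→(16.00, 27.50); distance from the point to it = 3.42 mm. The point is not inside any of the regions above, so it lies outside the cross-section (3.42 mm from the nearest boundary).

outside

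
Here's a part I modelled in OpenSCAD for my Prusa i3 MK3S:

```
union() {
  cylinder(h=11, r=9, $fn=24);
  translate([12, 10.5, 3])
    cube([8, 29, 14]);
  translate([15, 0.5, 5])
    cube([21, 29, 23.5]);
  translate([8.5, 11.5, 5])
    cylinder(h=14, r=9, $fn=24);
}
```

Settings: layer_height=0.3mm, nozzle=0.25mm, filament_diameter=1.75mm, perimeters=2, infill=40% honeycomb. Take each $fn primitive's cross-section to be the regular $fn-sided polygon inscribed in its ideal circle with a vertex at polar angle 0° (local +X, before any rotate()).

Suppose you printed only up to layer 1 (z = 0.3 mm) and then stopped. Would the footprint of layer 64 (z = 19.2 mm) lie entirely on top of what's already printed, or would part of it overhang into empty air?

Compare the two slices. At z = 0.3: the r=9 cylinder gives a regular 24-gon of circumradius 9 (constant along its height) (area = (24/2)·9.000²·sin(360°/24) = 251.57 mm²); the cube at (12, 10.5) is absent (z outside [3, 17]); the cube at (15, 0.5) does not reach this height (z outside [5, 28.5]); the cylinder at (8.5, 11.5) does not reach this height (z outside [5, 19]); Merging all regions: only the r=9 cylinder is present, so the union is just that shape — area = 251.57 mm². At z = 19.2: the cylinder is not intersected at this z (z outside [0, 11]); the cube at (12, 10.5) is absent (z outside [3, 17]); the cube at (15, 0.5) (footprint 21×29) is included at this height (area 609.00 mm²); the cylinder at (8.5, 11.5) is not intersected at this z (z outside [5, 19]); Combining (union): only the 21×29 cube at (15, 0.5) is present, so the union is just that shape — area = 609.00 mm². Checking containment: at z = 19.2 the cross-section extends beyond the z = 0.3 cross-section by about 609.00 mm².

part overhangs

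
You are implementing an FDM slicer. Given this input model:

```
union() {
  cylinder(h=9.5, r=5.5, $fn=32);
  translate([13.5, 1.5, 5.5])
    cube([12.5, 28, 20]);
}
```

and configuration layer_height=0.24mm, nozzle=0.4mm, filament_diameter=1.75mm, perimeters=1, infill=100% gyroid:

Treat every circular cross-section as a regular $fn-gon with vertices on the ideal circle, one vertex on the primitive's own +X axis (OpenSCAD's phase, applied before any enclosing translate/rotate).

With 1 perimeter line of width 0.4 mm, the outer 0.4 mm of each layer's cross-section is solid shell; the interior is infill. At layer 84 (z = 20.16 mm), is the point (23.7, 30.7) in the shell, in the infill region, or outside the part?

At z = 20.16 mm: the cylinder is not intersected at this z (z outside [0, 9.5]); the 12.5×28 cube at (13.5, 1.5) contributes its full rectangle; Combining (union): only the 12.5×28 cube at (13.5, 1.5) is present, so the union is just that shape — 1 connected region. Overall, the cross-section is a single solid region. The nearest boundary edge runs (26.00, 29.50)→(13.50, 29.50); distance from the point to it = 1.20 mm. The point is not inside any of the regions above, so it lies outside the cross-section (1.20 mm from the nearest boundary).

outside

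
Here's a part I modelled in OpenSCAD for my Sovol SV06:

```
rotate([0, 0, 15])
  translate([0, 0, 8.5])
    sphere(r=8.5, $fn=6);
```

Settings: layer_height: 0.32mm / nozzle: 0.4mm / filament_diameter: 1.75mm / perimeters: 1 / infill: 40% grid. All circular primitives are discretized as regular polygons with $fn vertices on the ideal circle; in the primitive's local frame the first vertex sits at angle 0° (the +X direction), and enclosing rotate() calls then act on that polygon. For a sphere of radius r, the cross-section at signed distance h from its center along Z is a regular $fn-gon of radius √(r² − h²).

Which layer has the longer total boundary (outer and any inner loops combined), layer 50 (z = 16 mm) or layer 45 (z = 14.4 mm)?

Layer 50 (z = 16): the sphere: section is a regular 6-gon, circumradius = √(r²−h²) = √(8.5²−7.5²) = 4.000 (perimeter = 2·6·4.000·sin(180°/6) = 24.00 mm); (rotated 15° about Z; rotation is an isometry so areas/perimeters/island counts are preserved). So its perimeter = 24.00 mm. Layer 45 (z = 14.4): the r=8.5 sphere contributes a regular 6-gon of circumradius √(8.5²−5.9²) = 6.119 (perimeter = 2·6·6.119·sin(180°/6) = 36.71 mm); (rotated 15° about Z; rotation is an isometry so areas/perimeters/island counts are preserved). So its perimeter = 36.71 mm. Layer 45 is larger (36.71 vs 24.00 mm).

layer 45 (z = 14.4 mm)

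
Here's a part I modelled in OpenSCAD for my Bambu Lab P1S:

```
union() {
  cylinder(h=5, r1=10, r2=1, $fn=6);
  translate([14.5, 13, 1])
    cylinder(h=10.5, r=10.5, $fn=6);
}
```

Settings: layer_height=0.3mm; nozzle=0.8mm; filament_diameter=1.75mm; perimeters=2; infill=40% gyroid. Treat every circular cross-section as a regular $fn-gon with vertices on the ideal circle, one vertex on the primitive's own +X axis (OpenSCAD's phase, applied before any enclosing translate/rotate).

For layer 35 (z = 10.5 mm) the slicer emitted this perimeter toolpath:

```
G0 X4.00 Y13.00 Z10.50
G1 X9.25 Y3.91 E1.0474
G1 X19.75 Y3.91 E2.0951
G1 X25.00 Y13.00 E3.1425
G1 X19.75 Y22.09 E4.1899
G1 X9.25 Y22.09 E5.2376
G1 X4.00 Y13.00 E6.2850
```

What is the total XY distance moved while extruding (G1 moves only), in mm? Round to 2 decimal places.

Sum the Euclidean lengths of each G1 segment: total = 62.99 mm.

62.99 mm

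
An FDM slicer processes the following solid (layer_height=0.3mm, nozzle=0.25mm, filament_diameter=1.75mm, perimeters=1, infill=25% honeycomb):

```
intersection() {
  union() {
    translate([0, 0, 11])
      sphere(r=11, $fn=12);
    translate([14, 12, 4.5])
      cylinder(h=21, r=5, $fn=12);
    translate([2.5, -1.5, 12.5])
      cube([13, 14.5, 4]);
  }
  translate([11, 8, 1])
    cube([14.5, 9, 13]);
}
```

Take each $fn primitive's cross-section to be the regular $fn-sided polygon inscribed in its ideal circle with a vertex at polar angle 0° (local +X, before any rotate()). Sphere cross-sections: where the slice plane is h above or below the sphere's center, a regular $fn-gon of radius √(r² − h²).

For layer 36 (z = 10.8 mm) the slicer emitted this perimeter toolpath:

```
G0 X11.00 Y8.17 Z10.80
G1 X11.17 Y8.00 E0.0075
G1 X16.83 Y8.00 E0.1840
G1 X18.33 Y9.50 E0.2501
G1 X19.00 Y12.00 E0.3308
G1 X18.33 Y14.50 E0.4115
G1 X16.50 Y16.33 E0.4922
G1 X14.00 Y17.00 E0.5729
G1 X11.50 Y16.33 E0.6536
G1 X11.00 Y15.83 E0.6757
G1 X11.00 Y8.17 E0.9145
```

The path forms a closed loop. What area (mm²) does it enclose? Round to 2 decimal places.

Apply the shoelace formula to the sequence of (X, Y) vertices; enclosed area = 61.47 mm².

61.47 mm²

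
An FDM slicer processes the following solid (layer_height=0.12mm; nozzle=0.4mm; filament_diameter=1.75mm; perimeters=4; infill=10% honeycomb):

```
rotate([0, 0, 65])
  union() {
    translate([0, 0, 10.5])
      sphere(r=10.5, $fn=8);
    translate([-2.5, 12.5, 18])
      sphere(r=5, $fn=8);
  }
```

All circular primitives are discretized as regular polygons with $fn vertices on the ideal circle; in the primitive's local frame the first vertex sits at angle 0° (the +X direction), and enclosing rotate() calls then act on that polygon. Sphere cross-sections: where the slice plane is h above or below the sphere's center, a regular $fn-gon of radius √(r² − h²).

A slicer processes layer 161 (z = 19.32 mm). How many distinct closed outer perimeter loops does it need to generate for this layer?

At z = 19.32 mm: the r=10.5 sphere slices to a regular 8-gon of circumradius 5.697 (√(r²−h²) with h=8.82 from center); the r=5 sphere at (-2.5, 12.5) contributes a regular 8-gon of circumradius √(5²−1.32²) = 4.823; Taking the union: the 2 present regions are separate (no shared area or edge), so areas and boundary lengths simply add and each stays a separate island — 2 connected regions; (whole slice rotated 65° about Z — lengths, areas and connectivity unchanged). The result has 2 disconnected regions.

2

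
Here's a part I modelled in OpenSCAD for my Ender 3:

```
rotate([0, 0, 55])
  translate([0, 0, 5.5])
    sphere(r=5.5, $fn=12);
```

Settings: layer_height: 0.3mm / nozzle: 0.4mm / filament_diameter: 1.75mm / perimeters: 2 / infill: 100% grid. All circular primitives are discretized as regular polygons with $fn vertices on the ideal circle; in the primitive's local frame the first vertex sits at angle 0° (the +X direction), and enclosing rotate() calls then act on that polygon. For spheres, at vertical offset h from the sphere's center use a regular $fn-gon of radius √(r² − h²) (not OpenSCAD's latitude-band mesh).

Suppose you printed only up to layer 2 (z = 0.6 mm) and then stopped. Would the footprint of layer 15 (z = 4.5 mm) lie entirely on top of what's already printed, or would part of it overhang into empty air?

part overhangs

Compare the two slices. At z = 0.6: the sphere: section is a regular 12-gon, circumradius = √(r²−h²) = √(5.5²−4.9²) = 2.498 (area = (12/2)·2.498²·sin(360°/12) = 18.72 mm²); (whole slice rotated 55° about Z — lengths, areas and connectivity unchanged). At z = 4.5: the r=5.5 sphere contributes a regular 12-gon of circumradius √(5.5²−1²) = 5.408 (area = (12/2)·5.408²·sin(360°/12) = 87.75 mm²); (rotated 55° about Z; rotation is an isometry so areas/perimeters/island counts are preserved). Checking containment: at z = 4.5 the cross-section extends beyond the z = 0.6 cross-section by about 69.03 mm².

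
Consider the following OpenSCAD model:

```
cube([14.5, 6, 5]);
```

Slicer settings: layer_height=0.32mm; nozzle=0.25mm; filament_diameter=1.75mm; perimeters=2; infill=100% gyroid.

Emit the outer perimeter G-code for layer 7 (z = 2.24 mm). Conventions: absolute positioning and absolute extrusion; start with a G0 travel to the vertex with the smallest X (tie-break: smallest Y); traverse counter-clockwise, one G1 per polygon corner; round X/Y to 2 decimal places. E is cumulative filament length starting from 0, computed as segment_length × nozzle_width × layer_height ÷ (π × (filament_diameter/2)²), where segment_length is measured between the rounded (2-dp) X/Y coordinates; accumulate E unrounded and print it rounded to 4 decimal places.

At z = 2.24 mm: the 14.5×6 cube contributes its full rectangle. The outline is a single polygon with 4 vertices. Extrusion per mm of travel: 0.25 × 0.32 / (π × 0.875²) = 0.033260. Accumulating E over each segment gives final E = 1.3637.

G0 X0.00 Y0.00 Z2.24
G1 X14.50 Y0.00 E0.4823
G1 X14.50 Y6.00 E0.6818
G1 X0.00 Y6.00 E1.1641
G1 X0.00 Y0.00 E1.3637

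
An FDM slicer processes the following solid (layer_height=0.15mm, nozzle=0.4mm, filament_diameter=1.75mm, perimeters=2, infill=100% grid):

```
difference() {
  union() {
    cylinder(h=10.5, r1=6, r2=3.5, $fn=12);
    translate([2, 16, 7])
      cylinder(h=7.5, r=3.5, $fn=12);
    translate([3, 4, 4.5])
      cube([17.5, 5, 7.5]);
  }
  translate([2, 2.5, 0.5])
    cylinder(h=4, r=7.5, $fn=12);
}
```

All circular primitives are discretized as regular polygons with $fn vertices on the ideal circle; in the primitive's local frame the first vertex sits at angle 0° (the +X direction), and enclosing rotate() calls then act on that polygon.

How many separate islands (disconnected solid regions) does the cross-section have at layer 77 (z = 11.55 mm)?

2

At z = 11.55 mm: the cone does not reach this height (z outside [0, 10.5]); the cylinder at (2, 16): section is a regular 12-gon, circumradius r=3.5; the cube at (3, 4) (footprint 17.5×5) is included at this height; Taking the union: the 2 present regions are separate (no shared area or edge), so areas and boundary lengths simply add and each stays a separate island — 2 connected regions; the cylinder at (2, 2.5) is not intersected at this z (z outside [0.5, 4.5]); Subtracting the remaining from the first: none of the subtracted shapes is present at this height, so the result so far is unchanged — 2 connected regions. Overall, the cross-section has 2 separate islands. Island count = 2.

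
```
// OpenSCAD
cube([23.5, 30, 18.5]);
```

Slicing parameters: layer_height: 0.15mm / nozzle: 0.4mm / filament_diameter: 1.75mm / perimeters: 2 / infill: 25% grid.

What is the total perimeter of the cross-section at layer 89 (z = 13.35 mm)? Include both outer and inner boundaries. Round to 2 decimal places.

107.00 mm

At z = 13.35 mm: the 23.5×30 cube contributes its full rectangle (perimeter 107.00 mm). Overall, the cross-section is a single solid region. Total boundary length (outer) = 107.00 mm.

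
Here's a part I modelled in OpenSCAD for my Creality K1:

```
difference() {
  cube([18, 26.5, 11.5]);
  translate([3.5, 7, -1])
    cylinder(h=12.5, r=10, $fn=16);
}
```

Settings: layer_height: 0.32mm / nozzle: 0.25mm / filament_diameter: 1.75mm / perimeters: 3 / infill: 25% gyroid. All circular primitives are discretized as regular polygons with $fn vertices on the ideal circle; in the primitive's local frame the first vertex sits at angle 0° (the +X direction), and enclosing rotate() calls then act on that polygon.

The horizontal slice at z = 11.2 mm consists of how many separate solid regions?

At z = 11.2 mm: the 18×26.5 cube contributes its full rectangle; the cylinder at (3.5, 7): section is a regular 16-gon, circumradius r=10; Taking the first minus the rest: starting from the 18×26.5 cube, the r=10 cylinder at (3.5, 7) partially overlaps it — only the 197.58 mm² overlap (of its 306.15 mm²) is removed, clipping the outline — 1 connected region. The result has 1 disconnected region.

1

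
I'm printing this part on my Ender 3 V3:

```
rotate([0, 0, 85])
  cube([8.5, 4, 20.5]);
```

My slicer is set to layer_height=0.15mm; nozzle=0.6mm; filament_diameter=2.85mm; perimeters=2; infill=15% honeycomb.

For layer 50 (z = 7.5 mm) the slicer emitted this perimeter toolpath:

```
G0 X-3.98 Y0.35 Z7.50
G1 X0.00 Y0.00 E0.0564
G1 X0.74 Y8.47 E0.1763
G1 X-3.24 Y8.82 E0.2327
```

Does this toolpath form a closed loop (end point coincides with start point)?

no

Start point (G0): (-3.98, 0.35). End point (last G1): the path does not return to the start — open.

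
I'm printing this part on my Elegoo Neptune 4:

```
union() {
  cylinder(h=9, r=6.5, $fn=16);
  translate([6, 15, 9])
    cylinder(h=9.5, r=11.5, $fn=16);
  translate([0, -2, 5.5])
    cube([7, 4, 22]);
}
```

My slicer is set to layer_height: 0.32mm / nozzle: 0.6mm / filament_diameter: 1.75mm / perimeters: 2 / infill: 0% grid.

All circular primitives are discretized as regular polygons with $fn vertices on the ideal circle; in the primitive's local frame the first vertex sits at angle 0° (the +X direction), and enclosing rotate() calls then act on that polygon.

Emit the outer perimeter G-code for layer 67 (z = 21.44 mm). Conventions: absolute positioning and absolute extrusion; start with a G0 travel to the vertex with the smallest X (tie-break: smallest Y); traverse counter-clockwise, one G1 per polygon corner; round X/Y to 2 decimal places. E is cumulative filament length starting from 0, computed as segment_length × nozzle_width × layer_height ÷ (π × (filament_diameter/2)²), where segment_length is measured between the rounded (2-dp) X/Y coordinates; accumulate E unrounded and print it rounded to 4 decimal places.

G0 X0.00 Y-2.00 Z21.44
G1 X7.00 Y-2.00 E0.5588
G1 X7.00 Y2.00 E0.8781
G1 X0.00 Y2.00 E1.4368
G1 X0.00 Y-2.00 E1.7561

At z = 21.44 mm: the cylinder does not reach this height (z outside [0, 9]); the cylinder at (6, 15) does not reach this height (z outside [9, 18.5]); the cube at (0, -2) (footprint 7×4) is included at this height; Taking the union: only the 7×4 cube at (0, -2) is present, so the union is just that shape — 1 connected region. The outline is a single polygon with 4 vertices. Extrusion per mm of travel: 0.6 × 0.32 / (π × 0.875²) = 0.079824. Accumulating E over each segment gives final E = 1.7561.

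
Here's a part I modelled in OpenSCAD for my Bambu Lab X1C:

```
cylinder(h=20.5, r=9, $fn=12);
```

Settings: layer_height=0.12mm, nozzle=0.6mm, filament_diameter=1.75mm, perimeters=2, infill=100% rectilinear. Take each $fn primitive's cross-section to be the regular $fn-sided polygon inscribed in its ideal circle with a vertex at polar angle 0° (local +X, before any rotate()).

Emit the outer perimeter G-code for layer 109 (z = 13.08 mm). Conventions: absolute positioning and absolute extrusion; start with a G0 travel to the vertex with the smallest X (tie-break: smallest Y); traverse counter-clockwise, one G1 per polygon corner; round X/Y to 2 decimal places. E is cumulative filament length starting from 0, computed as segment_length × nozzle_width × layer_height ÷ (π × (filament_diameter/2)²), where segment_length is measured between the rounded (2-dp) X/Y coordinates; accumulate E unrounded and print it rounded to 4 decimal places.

G0 X-9.00 Y0.00 Z13.08
G1 X-7.79 Y-4.50 E0.1395
G1 X-4.50 Y-7.79 E0.2788
G1 X0.00 Y-9.00 E0.4183
G1 X4.50 Y-7.79 E0.5577
G1 X7.79 Y-4.50 E0.6970
G1 X9.00 Y0.00 E0.8365
G1 X7.79 Y4.50 E0.9760
G1 X4.50 Y7.79 E1.1153
G1 X0.00 Y9.00 E1.2548
G1 X-4.50 Y7.79 E1.3942
G1 X-7.79 Y4.50 E1.5335
G1 X-9.00 Y0.00 E1.6730

At z = 13.08 mm: the cylinder: section is a regular 12-gon, circumradius r=9. The outline is a single polygon with 12 vertices. Extrusion per mm of travel: 0.6 × 0.12 / (π × 0.875²) = 0.029934. Accumulating E over each segment gives final E = 1.6730.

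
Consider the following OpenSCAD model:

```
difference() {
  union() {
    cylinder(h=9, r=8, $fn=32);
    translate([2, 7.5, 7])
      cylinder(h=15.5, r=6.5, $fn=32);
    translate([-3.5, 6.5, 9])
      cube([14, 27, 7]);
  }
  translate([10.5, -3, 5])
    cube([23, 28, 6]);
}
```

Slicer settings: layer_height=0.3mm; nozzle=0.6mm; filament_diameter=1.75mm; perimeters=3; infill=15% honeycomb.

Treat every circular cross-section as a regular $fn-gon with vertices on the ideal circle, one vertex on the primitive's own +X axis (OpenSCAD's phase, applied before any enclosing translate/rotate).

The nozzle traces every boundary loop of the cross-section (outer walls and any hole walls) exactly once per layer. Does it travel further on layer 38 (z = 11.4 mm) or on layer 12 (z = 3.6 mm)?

layer 38 (z = 11.4 mm)

Layer 38 (z = 11.4): the cylinder is not intersected at this z (z outside [0, 9]); the r=6.5 cylinder at (2, 7.5) contributes a regular 32-gon of circumradius 6.5 (perimeter = 2·32·6.500·sin(180°/32) = 40.78 mm); the 14×27 cube at (-3.5, 6.5) contributes its full rectangle (perimeter 82.00 mm); Combining (union): the regions partially overlap (shared area 75.62 mm²), so the edge portions inside another operand are dropped and the merged outline is re-measured after clipping — boundary = 88.67 mm; the cube at (10.5, -3) is not intersected at this z (z outside [5, 11]); After the difference (first − rest): none of the subtracted shapes is present at this height, so that combined region is unchanged — boundary = 88.67 mm. So its perimeter = 88.67 mm. Layer 12 (z = 3.6): the r=8 cylinder contributes a regular 32-gon of circumradius 8 (perimeter = 2·32·8.000·sin(180°/32) = 50.18 mm); the cylinder at (2, 7.5) does not reach this height (z outside [7, 22.5]); the cube at (-3.5, 6.5) does not reach this height (z outside [9, 16]); Combining (union): only the r=8 cylinder is present, so the union is just that shape — boundary = 50.18 mm; the cube at (10.5, -3) is not intersected at this z (z outside [5, 11]); Taking the first minus the rest: none of the subtracted shapes is present at this height, so that combined region is unchanged — boundary = 50.18 mm. So its perimeter = 50.18 mm. Layer 38 is larger (88.67 vs 50.18 mm).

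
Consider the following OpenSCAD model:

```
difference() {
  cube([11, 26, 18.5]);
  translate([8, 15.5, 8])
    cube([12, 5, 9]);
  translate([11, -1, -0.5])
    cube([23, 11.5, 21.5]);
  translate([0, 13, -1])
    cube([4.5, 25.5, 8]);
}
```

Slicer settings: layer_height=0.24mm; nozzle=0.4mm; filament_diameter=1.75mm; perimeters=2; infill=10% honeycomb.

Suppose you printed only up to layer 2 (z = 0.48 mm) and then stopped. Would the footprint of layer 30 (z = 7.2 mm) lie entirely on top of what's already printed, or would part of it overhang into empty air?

part overhangs

Compare the two slices. At z = 0.48: the cube (footprint 11×26) is included at this height (area 286.00 mm²); the cube at (8, 15.5) does not reach this height (z outside [8, 17]); the cube at (11, -1) (footprint 23×11.5) is included at this height (area 264.50 mm²); the cube at (0, 13) (footprint 4.5×25.5) is included at this height (area 114.75 mm²); Subtracting the remaining from the first: starting from the 11×26 cube (286.00 mm²), the 23×11.5 cube at (11, -1) misses the remaining region (no effect); the 4.5×25.5 cube at (0, 13) partially overlaps it — only the 58.50 mm² overlap (of its 114.75 mm²) is removed, clipping the outline — area = 227.50 mm². At z = 7.2: the 11×26 cube contributes its full rectangle (area 286.00 mm²); the cube at (8, 15.5) is absent (z outside [8, 17]); the cube at (11, -1) (footprint 23×11.5) is included at this height (area 264.50 mm²); the cube at (0, 13) is not intersected at this z (z outside [-1, 7]); After the difference (first − rest): starting from the 11×26 cube (286.00 mm²), the 23×11.5 cube at (11, -1) misses the remaining region (no effect) — area = 286.00 mm². Checking containment: at z = 7.2 the cross-section extends beyond the z = 0.48 cross-section by about 58.50 mm².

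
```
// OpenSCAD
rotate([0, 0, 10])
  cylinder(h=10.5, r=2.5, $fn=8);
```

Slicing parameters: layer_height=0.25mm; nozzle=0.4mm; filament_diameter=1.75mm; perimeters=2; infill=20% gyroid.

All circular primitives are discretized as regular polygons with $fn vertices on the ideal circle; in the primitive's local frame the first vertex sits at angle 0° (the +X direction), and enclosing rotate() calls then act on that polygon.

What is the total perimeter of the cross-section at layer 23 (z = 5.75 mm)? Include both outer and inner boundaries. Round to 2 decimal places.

15.31 mm

At z = 5.75 mm: the r=2.5 cylinder gives a regular 8-gon of circumradius 2.5 (constant along its height) (perimeter = 2·8·2.500·sin(180°/8) = 15.31 mm); (rotated 10° about Z; rotation is an isometry so areas/perimeters/island counts are preserved). Overall, the cross-section is a single solid region. Total boundary length (outer) = 15.31 mm.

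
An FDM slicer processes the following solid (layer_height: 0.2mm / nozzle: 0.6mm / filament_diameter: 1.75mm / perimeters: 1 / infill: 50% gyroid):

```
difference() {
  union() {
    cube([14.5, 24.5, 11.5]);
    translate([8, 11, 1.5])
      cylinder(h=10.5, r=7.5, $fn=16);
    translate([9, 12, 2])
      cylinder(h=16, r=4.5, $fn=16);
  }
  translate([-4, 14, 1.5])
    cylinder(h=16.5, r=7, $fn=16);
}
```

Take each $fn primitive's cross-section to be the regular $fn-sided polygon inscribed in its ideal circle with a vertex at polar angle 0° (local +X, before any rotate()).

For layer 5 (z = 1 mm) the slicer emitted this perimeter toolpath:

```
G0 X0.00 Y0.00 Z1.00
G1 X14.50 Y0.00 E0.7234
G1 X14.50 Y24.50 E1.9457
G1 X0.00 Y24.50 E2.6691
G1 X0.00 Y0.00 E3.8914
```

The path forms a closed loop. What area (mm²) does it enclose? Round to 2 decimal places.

355.25 mm²

Apply the shoelace formula to the sequence of (X, Y) vertices; enclosed area = 355.25 mm².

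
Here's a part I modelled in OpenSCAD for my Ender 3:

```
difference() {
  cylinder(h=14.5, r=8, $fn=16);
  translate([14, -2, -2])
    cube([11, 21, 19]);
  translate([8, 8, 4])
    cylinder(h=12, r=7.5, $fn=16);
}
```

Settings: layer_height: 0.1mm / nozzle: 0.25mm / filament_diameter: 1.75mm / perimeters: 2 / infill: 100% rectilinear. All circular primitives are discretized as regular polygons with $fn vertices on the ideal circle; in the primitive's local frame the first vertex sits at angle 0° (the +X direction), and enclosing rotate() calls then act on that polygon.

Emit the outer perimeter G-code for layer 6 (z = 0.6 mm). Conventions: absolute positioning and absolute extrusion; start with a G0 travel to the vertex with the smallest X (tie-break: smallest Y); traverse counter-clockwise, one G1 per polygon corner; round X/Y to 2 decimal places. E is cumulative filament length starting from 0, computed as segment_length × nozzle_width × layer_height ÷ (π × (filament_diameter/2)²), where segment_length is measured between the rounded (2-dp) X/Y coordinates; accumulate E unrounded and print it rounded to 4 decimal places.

At z = 0.6 mm: the cylinder: section is a regular 16-gon, circumradius r=8; the cube at (14, -2) (footprint 11×21) is included at this height; the cylinder at (8, 8) is not intersected at this z (z outside [4, 16]); Taking the first minus the rest: starting from the r=8 cylinder, the 11×21 cube at (14, -2) misses the remaining region (no effect) — 1 connected region. The outline is a single polygon with 16 vertices. Extrusion per mm of travel: 0.25 × 0.1 / (π × 0.875²) = 0.010394. Accumulating E over each segment gives final E = 0.5191.

G0 X-8.00 Y0.00 Z0.60
G1 X-7.39 Y-3.06 E0.0324
G1 X-5.66 Y-5.66 E0.0649
G1 X-3.06 Y-7.39 E0.0973
G1 X0.00 Y-8.00 E0.1298
G1 X3.06 Y-7.39 E0.1622
G1 X5.66 Y-5.66 E0.1947
G1 X7.39 Y-3.06 E0.2271
G1 X8.00 Y0.00 E0.2596
G1 X7.39 Y3.06 E0.2920
G1 X5.66 Y5.66 E0.3245
G1 X3.06 Y7.39 E0.3569
G1 X0.00 Y8.00 E0.3893
G1 X-3.06 Y7.39 E0.4218
G1 X-5.66 Y5.66 E0.4542
G1 X-7.39 Y3.06 E0.4867
G1 X-8.00 Y0.00 E0.5191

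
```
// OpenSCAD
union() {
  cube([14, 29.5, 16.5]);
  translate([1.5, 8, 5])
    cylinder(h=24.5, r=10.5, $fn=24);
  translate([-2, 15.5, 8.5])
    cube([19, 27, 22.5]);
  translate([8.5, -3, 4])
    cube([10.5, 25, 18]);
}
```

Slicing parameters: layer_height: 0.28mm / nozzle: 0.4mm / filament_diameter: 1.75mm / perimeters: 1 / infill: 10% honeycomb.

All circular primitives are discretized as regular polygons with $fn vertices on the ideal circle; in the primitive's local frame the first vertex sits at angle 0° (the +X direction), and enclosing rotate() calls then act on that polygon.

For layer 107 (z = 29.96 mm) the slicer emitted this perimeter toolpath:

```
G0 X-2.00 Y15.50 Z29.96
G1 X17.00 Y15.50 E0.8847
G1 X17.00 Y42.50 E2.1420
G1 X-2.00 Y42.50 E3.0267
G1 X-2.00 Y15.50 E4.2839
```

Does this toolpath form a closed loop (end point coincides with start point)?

yes

Start point (G0): (-2.00, 15.50). End point (last G1): the path returns to the start — closed.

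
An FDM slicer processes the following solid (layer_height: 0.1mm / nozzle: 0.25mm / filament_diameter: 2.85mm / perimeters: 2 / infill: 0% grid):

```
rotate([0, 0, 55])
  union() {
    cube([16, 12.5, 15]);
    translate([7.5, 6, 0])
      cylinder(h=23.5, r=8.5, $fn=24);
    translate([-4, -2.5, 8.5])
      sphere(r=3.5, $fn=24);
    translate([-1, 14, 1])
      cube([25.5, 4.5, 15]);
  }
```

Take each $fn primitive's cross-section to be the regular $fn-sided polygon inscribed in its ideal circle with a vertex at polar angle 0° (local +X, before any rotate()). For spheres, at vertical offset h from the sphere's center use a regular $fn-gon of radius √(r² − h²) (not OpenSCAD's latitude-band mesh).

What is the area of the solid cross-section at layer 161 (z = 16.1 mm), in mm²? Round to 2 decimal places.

224.40 mm²

At z = 16.1 mm: the cube is not intersected at this z (z outside [0, 15]); the cylinder at (7.5, 6): section is a regular 24-gon, circumradius r=8.5 (area = (24/2)·8.500²·sin(360°/24) = 224.40 mm²); the sphere at (-4, -2.5) is not intersected at this z (|z−center|=7.600 > r=3.5); the cube at (-1, 14) is absent (z outside [1, 16]); Combining (union): only the r=8.5 cylinder at (7.5, 6) is present, so the union is just that shape — area = 224.40 mm²; (whole slice rotated 55° about Z — lengths, areas and connectivity unchanged). Overall, the cross-section is a single solid region. Net area = 224.40 mm².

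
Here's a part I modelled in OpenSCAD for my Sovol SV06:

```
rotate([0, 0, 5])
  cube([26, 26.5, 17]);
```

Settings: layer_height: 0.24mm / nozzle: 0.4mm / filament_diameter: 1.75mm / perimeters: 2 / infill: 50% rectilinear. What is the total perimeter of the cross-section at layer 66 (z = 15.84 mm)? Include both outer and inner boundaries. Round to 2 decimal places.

At z = 15.84 mm: the cube is present — its section is the full 26×26.5 rectangle (perimeter 105.00 mm); (rotated 5° about Z; rotation is an isometry so areas/perimeters/island counts are preserved). Overall, the cross-section is a single solid region. Total boundary length (outer) = 105.00 mm.

105.00 mm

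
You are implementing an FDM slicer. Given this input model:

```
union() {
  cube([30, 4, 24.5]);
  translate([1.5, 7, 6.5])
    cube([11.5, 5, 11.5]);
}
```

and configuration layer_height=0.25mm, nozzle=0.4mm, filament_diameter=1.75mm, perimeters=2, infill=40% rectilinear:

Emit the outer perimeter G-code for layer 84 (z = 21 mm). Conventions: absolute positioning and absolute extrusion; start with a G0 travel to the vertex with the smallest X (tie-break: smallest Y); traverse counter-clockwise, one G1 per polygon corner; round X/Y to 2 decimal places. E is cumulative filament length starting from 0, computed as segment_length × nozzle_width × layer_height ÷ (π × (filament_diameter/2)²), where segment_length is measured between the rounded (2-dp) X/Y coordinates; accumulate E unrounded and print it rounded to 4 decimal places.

At z = 21 mm: the cube (footprint 30×4) is included at this height; the cube at (1.5, 7) is not intersected at this z (z outside [6.5, 18]); Merging all regions: only the 30×4 cube is present, so the union is just that shape — 1 connected region. The outline is a single polygon with 4 vertices. Extrusion per mm of travel: 0.4 × 0.25 / (π × 0.875²) = 0.041575. Accumulating E over each segment gives final E = 2.8271.

G0 X0.00 Y0.00 Z21.00
G1 X30.00 Y0.00 E1.2473
G1 X30.00 Y4.00 E1.4136
G1 X0.00 Y4.00 E2.6608
G1 X0.00 Y0.00 E2.8271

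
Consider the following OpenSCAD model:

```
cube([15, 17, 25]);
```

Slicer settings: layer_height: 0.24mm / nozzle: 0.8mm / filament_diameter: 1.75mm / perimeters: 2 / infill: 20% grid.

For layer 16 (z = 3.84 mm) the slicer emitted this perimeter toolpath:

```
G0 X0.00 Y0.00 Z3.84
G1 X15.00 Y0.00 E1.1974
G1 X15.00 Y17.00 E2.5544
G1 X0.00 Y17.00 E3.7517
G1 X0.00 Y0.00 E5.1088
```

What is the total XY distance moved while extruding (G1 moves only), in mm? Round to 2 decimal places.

64.00 mm

Sum the Euclidean lengths of each G1 segment: total = 64.00 mm.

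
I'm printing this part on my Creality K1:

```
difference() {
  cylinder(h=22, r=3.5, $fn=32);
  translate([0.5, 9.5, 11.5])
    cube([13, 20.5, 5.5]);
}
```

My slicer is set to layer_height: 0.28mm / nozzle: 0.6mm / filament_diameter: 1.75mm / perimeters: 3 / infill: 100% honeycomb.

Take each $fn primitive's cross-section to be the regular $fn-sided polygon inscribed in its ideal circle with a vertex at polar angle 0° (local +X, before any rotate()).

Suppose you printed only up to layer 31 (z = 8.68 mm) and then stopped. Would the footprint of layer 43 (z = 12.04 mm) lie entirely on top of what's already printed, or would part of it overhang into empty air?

entirely on top

Compare the two slices. At z = 8.68: the r=3.5 cylinder gives a regular 32-gon of circumradius 3.5 (constant along its height) (area = (32/2)·3.500²·sin(360°/32) = 38.24 mm²); the cube at (0.5, 9.5) is absent (z outside [11.5, 17]); After the difference (first − rest): none of the subtracted shapes is present at this height, so the r=3.5 cylinder is unchanged — area = 38.24 mm². At z = 12.04: the r=3.5 cylinder gives a regular 32-gon of circumradius 3.5 (constant along its height) (area = (32/2)·3.500²·sin(360°/32) = 38.24 mm²); the cube at (0.5, 9.5) is present — its section is the full 13×20.5 rectangle (area 266.50 mm²); Taking the first minus the rest: starting from the r=3.5 cylinder (38.24 mm²), the 13×20.5 cube at (0.5, 9.5) misses the remaining region (no effect) — area = 38.24 mm². Checking containment: the cross-section at z = 12.04 is a subset of the cross-section at z = 8.68.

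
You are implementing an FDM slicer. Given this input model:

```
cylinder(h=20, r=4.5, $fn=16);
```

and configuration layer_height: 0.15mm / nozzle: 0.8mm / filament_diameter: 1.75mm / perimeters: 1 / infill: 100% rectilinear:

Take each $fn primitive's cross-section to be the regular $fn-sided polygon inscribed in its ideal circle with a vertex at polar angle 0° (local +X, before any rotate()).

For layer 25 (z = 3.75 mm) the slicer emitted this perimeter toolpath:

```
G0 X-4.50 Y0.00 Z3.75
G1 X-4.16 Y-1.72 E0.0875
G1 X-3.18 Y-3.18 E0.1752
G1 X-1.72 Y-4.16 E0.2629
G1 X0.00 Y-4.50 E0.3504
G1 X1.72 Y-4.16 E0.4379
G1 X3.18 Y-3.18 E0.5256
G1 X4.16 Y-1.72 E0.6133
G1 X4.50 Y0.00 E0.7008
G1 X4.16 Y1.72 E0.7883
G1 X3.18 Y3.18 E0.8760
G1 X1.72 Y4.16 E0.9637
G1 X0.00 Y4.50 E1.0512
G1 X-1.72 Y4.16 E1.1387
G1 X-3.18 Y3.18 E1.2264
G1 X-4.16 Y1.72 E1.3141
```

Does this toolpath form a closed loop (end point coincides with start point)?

Start point (G0): (-4.50, 0.00). End point (last G1): the path does not return to the start — open.

no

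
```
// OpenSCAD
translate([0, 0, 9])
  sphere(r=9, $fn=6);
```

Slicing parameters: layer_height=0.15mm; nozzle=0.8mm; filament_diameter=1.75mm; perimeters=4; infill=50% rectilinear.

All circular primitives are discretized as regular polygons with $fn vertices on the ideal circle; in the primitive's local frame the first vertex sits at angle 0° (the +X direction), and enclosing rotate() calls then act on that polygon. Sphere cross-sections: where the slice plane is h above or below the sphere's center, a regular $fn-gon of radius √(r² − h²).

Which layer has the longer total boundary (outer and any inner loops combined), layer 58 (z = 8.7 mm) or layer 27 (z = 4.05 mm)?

Layer 58 (z = 8.7): the r=9 sphere contributes a regular 6-gon of circumradius √(9²−0.3²) = 8.995 (perimeter = 2·6·8.995·sin(180°/6) = 53.97 mm). So its perimeter = 53.97 mm. Layer 27 (z = 4.05): the r=9 sphere slices to a regular 6-gon of circumradius 7.516 (√(r²−h²) with h=4.95 from center) (perimeter = 2·6·7.516·sin(180°/6) = 45.10 mm). So its perimeter = 45.10 mm. Layer 58 is larger (53.97 vs 45.10 mm).

layer 58 (z = 8.7 mm)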